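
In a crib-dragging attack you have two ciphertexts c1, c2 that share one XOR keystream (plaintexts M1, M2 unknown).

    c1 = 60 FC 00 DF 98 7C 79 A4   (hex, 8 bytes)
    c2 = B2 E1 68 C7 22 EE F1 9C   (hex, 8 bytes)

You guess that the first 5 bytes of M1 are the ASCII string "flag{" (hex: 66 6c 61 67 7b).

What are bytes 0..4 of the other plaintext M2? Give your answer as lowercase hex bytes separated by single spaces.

First, c1 ⊕ c2 = (M1 ⊕ K) ⊕ (M2 ⊕ K) = M1 ⊕ M2, so the key drops out. Then M2 = (M1 ⊕ M2) ⊕ M1 over the first 5 bytes.
byte 0: (60 XOR b2) XOR 66 = d2 XOR 66 = b4
byte 1: (fc XOR e1) XOR 6c = 1d XOR 6c = 71
byte 2: (00 XOR 68) XOR 61 = 68 XOR 61 = 09
byte 3: (df XOR c7) XOR 67 = 18 XOR 67 = 7f
byte 4: (98 XOR 22) XOR 7b = ba XOR 7b = c1

b4 71 09 7f c1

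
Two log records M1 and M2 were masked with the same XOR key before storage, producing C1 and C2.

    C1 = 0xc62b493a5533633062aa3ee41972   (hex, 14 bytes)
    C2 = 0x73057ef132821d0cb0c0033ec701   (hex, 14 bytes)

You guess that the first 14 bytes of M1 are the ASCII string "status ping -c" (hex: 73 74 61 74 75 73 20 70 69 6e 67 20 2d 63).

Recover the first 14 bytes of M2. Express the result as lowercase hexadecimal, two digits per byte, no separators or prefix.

First, C1 ⊕ C2 = (M1 ⊕ K) ⊕ (M2 ⊕ K) = M1 ⊕ M2, so the key drops out. Then M2 = (M1 ⊕ M2) ⊕ M1 over the first 14 bytes.
byte 0: (c6 ⊕ 73) ⊕ 73 = b5 ⊕ 73 = c6
byte 1: (2b ⊕ 05) ⊕ 74 = 2e ⊕ 74 = 5a
byte 2: (49 ⊕ 7e) ⊕ 61 = 37 ⊕ 61 = 56
byte 3: (3a ⊕ f1) ⊕ 74 = cb ⊕ 74 = bf
byte 4: (55 ⊕ 32) ⊕ 75 = 67 ⊕ 75 = 12
byte 5: (33 ⊕ 82) ⊕ 73 = b1 ⊕ 73 = c2
byte 6: (63 ⊕ 1d) ⊕ 20 = 7e ⊕ 20 = 5e
byte 7: (30 ⊕ 0c) ⊕ 70 = 3c ⊕ 70 = 4c
byte 8: (62 ⊕ b0) ⊕ 69 = d2 ⊕ 69 = bb
byte 9: (aa ⊕ c0) ⊕ 6e = 6a ⊕ 6e = 04
byte 10: (3e ⊕ 03) ⊕ 67 = 3d ⊕ 67 = 5a
byte 11: (e4 ⊕ 3e) ⊕ 20 = da ⊕ 20 = fa
byte 12: (19 ⊕ c7) ⊕ 2d = de ⊕ 2d = f3
byte 13: (72 ⊕ 01) ⊕ 63 = 73 ⊕ 63 = 10

c65a56bf12c25e4cbb045afaf310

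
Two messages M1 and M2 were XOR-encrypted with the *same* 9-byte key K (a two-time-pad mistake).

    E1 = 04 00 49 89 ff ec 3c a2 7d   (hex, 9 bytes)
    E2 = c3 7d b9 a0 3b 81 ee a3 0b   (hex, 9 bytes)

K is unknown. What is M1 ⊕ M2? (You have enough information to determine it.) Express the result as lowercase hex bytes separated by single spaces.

c7 7d f0 29 c4 6d d2 01 76

E1 ⊕ E2 = (M1 ⊕ K) ⊕ (M2 ⊕ K) = M1 ⊕ M2 — the shared key cancels under XOR.
04 ⊕ c3 = c7
00 ⊕ 7d = 7d
49 ⊕ b9 = f0
89 ⊕ a0 = 29
ff ⊕ 3b = c4
ec ⊕ 81 = 6d
3c ⊕ ee = d2
a2 ⊕ a3 = 01
7d ⊕ 0b = 76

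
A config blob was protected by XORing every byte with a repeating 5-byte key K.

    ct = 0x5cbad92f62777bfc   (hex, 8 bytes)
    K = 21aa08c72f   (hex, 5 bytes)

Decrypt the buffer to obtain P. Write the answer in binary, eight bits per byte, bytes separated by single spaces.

The 5-byte key repeats, so the effective keystream is 21 aa 08 c7 2f 21 aa 08.
byte 0: 5c ⊕ 21 = 7d
byte 1: ba ⊕ aa = 10
byte 2: d9 ⊕ 08 = d1
byte 3: 2f ⊕ c7 = e8
byte 4: 62 ⊕ 2f = 4d
byte 5: 77 ⊕ 21 = 56
byte 6: 7b ⊕ aa = d1
byte 7: fc ⊕ 08 = f4

01111101 00010000 11010001 11101000 01001101 01010110 11010001 11110100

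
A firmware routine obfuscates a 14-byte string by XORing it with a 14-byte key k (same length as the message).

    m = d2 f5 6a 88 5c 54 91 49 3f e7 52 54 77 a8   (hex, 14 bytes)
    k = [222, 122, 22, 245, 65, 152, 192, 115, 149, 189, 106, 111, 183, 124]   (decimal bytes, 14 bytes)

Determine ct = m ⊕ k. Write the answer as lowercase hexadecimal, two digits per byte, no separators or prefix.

XOR is its own inverse, so applying the key byte-wise gives the result directly.
d2 ⊕ de = 0c
f5 ⊕ 7a = 8f
6a ⊕ 16 = 7c
88 ⊕ f5 = 7d
5c ⊕ 41 = 1d
54 ⊕ 98 = cc
91 ⊕ c0 = 51
49 ⊕ 73 = 3a
3f ⊕ 95 = aa
e7 ⊕ bd = 5a
52 ⊕ 6a = 38
54 ⊕ 6f = 3b
77 ⊕ b7 = c0
a8 ⊕ 7c = d4

0c8f7c7d1dcc513aaa5a383bc0d4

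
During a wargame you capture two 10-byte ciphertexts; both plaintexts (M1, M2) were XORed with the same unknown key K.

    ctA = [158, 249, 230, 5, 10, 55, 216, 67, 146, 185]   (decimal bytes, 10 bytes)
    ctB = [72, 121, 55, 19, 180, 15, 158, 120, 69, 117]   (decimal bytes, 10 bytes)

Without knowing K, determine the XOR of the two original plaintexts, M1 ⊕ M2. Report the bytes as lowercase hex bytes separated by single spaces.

d6 80 d1 16 be 38 46 3b d7 cc

ctA ⊕ ctB = (M1 ⊕ K) ⊕ (M2 ⊕ K) = M1 ⊕ M2 — the shared key cancels under XOR.
byte 0: 9e ⊕ 48 = d6
byte 1: f9 ⊕ 79 = 80
byte 2: e6 ⊕ 37 = d1
byte 3: 05 ⊕ 13 = 16
byte 4: 0a ⊕ b4 = be
byte 5: 37 ⊕ 0f = 38
byte 6: d8 ⊕ 9e = 46
byte 7: 43 ⊕ 78 = 3b
byte 8: 92 ⊕ 45 = d7
byte 9: b9 ⊕ 75 = cc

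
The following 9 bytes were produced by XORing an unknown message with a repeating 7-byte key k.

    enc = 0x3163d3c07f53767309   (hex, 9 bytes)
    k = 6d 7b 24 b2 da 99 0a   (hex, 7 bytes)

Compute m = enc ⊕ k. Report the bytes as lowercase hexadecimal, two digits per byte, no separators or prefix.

5c18f772a5ca7c1e72

The 7-byte key repeats, so the effective keystream is 6d 7b 24 b2 da 99 0a 6d 7b.
byte 0: 00110001 ^ 01101101 = 01011100
byte 1: 01100011 ^ 01111011 = 00011000
byte 2: 11010011 ^ 00100100 = 11110111
byte 3: 11000000 ^ 10110010 = 01110010
byte 4: 01111111 ^ 11011010 = 10100101
byte 5: 01010011 ^ 10011001 = 11001010
byte 6: 01110110 ^ 00001010 = 01111100
byte 7: 01110011 ^ 01101101 = 00011110
byte 8: 00001001 ^ 01111011 = 01110010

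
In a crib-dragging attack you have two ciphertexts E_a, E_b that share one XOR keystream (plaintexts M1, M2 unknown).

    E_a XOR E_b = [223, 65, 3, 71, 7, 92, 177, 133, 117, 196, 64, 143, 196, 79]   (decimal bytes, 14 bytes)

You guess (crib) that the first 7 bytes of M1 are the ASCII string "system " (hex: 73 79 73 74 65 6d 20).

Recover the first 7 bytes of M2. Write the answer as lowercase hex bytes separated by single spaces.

Since E_a ⊕ E_b = M1 ⊕ M2, XORing with the guessed M1 bytes yields the corresponding M2 bytes: M2 = (E_a ⊕ E_b) ⊕ M1.
byte 0: 11011111 ⊕ 01110011 = 10101100
byte 1: 01000001 ⊕ 01111001 = 00111000
byte 2: 00000011 ⊕ 01110011 = 01110000
byte 3: 01000111 ⊕ 01110100 = 00110011
byte 4: 00000111 ⊕ 01100101 = 01100010
byte 5: 01011100 ⊕ 01101101 = 00110001
byte 6: 10110001 ⊕ 00100000 = 10010001

ac 38 70 33 62 31 91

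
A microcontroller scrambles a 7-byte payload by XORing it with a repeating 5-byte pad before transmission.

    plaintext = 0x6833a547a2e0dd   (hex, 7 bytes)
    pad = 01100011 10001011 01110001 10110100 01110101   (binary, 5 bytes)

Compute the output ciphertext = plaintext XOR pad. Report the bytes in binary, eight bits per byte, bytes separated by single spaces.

The 5-byte key repeats, so the effective keystream is 63 8b 71 b4 75 63 8b.
byte 0: 68 ⊕ 63 = 0b
byte 1: 33 ⊕ 8b = b8
byte 2: a5 ⊕ 71 = d4
byte 3: 47 ⊕ b4 = f3
byte 4: a2 ⊕ 75 = d7
byte 5: e0 ⊕ 63 = 83
byte 6: dd ⊕ 8b = 56

00001011 10111000 11010100 11110011 11010111 10000011 01010110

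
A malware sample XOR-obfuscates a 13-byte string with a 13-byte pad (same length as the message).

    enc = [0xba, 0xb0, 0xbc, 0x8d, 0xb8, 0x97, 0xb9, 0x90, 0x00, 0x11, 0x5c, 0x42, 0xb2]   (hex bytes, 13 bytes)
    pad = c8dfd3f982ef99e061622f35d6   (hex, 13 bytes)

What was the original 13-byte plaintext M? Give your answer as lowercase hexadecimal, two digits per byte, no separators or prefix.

726f6f743a7820706173737764

ba XOR c8 = 72
b0 XOR df = 6f
bc XOR d3 = 6f
8d XOR f9 = 74
b8 XOR 82 = 3a
97 XOR ef = 78
b9 XOR 99 = 20
90 XOR e0 = 70
00 XOR 61 = 61
11 XOR 62 = 73
5c XOR 2f = 73
42 XOR 35 = 77
b2 XOR d6 = 64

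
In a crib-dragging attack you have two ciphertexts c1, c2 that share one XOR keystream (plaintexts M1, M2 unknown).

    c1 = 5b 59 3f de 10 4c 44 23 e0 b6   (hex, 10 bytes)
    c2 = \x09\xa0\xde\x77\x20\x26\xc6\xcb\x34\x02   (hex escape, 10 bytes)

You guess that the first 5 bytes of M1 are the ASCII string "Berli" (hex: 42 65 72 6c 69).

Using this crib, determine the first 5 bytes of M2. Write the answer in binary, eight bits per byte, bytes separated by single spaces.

00010000 10011100 10010011 11000101 01011001

First, c1 ⊕ c2 = (M1 ⊕ K) ⊕ (M2 ⊕ K) = M1 ⊕ M2, so the key drops out. Then M2 = (M1 ⊕ M2) ⊕ M1 over the first 5 bytes.
byte 0: (5b ^ 09) ^ 42 = 52 ^ 42 = 10
byte 1: (59 ^ a0) ^ 65 = f9 ^ 65 = 9c
byte 2: (3f ^ de) ^ 72 = e1 ^ 72 = 93
byte 3: (de ^ 77) ^ 6c = a9 ^ 6c = c5
byte 4: (10 ^ 20) ^ 69 = 30 ^ 69 = 59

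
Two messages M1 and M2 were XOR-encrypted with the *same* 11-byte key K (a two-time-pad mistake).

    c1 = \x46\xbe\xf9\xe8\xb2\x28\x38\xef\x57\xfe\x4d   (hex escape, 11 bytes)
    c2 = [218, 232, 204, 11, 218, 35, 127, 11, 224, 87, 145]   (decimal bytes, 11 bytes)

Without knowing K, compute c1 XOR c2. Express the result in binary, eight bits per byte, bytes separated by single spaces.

10011100 01010110 00110101 11100011 01101000 00001011 01000111 11100100 10110111 10101001 11011100

c1 ⊕ c2 = (M1 ⊕ K) ⊕ (M2 ⊕ K) = M1 ⊕ M2 — the shared key cancels under XOR.
 70 ^ 218 = 156
190 ^ 232 =  86
249 ^ 204 =  53
232 ^  11 = 227
178 ^ 218 = 104
 40 ^  35 =  11
 56 ^ 127 =  71
239 ^  11 = 228
 87 ^ 224 = 183
254 ^  87 = 169
 77 ^ 145 = 220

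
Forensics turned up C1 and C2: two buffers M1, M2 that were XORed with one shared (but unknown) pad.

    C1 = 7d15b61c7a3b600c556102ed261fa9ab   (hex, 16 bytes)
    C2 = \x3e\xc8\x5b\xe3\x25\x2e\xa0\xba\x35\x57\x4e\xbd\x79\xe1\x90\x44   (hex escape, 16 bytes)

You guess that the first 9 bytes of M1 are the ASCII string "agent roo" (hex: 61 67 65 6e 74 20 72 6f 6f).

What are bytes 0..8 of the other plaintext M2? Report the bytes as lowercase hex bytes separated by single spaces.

First, C1 ⊕ C2 = (M1 ⊕ K) ⊕ (M2 ⊕ K) = M1 ⊕ M2, so the key drops out. Then M2 = (M1 ⊕ M2) ⊕ M1 over the first 9 bytes.
byte 0: (7d xor 3e) xor 61 = 43 xor 61 = 22
byte 1: (15 xor c8) xor 67 = dd xor 67 = ba
byte 2: (b6 xor 5b) xor 65 = ed xor 65 = 88
byte 3: (1c xor e3) xor 6e = ff xor 6e = 91
byte 4: (7a xor 25) xor 74 = 5f xor 74 = 2b
byte 5: (3b xor 2e) xor 20 = 15 xor 20 = 35
byte 6: (60 xor a0) xor 72 = c0 xor 72 = b2
byte 7: (0c xor ba) xor 6f = b6 xor 6f = d9
byte 8: (55 xor 35) xor 6f = 60 xor 6f = 0f

22 ba 88 91 2b 35 b2 d9 0f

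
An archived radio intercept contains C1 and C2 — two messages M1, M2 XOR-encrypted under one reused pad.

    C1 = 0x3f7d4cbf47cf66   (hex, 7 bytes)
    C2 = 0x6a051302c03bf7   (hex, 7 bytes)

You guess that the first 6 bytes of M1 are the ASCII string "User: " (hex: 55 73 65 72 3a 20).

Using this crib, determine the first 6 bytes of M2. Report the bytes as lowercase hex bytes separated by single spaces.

First, C1 ⊕ C2 = (M1 ⊕ K) ⊕ (M2 ⊕ K) = M1 ⊕ M2, so the key drops out. Then M2 = (M1 ⊕ M2) ⊕ M1 over the first 6 bytes.
byte 0: (3f ^ 6a) ^ 55 = 55 ^ 55 = 00
byte 1: (7d ^ 05) ^ 73 = 78 ^ 73 = 0b
byte 2: (4c ^ 13) ^ 65 = 5f ^ 65 = 3a
byte 3: (bf ^ 02) ^ 72 = bd ^ 72 = cf
byte 4: (47 ^ c0) ^ 3a = 87 ^ 3a = bd
byte 5: (cf ^ 3b) ^ 20 = f4 ^ 20 = d4

00 0b 3a cf bd d4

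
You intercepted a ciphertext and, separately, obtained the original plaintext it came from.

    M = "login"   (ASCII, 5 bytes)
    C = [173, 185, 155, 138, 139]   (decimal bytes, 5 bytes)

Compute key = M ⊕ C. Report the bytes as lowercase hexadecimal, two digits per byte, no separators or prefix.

c1d6fce3e5

Since C = M ⊕ key, XORing both sides with M gives key = M ⊕ C.
byte 0: 6c xor ad = c1
byte 1: 6f xor b9 = d6
byte 2: 67 xor 9b = fc
byte 3: 69 xor 8a = e3
byte 4: 6e xor 8b = e5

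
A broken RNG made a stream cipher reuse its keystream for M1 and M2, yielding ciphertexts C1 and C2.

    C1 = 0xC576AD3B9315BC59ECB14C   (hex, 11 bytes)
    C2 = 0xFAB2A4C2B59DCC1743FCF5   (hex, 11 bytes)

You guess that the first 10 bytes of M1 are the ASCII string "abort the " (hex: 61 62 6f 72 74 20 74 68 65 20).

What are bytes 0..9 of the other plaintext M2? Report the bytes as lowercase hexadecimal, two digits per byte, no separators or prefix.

5ea6668b52a80426ca6d

First, C1 ⊕ C2 = (M1 ⊕ K) ⊕ (M2 ⊕ K) = M1 ⊕ M2, so the key drops out. Then M2 = (M1 ⊕ M2) ⊕ M1 over the first 10 bytes.
byte 0: (c5 ^ fa) ^ 61 = 3f ^ 61 = 5e
byte 1: (76 ^ b2) ^ 62 = c4 ^ 62 = a6
byte 2: (ad ^ a4) ^ 6f = 09 ^ 6f = 66
byte 3: (3b ^ c2) ^ 72 = f9 ^ 72 = 8b
byte 4: (93 ^ b5) ^ 74 = 26 ^ 74 = 52
byte 5: (15 ^ 9d) ^ 20 = 88 ^ 20 = a8
byte 6: (bc ^ cc) ^ 74 = 70 ^ 74 = 04
byte 7: (59 ^ 17) ^ 68 = 4e ^ 68 = 26
byte 8: (ec ^ 43) ^ 65 = af ^ 65 = ca
byte 9: (b1 ^ fc) ^ 20 = 4d ^ 20 = 6d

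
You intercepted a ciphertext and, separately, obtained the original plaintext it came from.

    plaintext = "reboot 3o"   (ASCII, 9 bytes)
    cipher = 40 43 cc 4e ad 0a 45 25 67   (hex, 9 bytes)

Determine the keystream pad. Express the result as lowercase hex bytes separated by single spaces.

32 26 ae 21 c2 7e 65 16 08

Since cipher = plaintext ⊕ pad, XORing both sides with plaintext gives pad = plaintext ⊕ cipher.
01110010 XOR 01000000 = 00110010
01100101 XOR 01000011 = 00100110
01100010 XOR 11001100 = 10101110
01101111 XOR 01001110 = 00100001
01101111 XOR 10101101 = 11000010
01110100 XOR 00001010 = 01111110
00100000 XOR 01000101 = 01100101
00110011 XOR 00100101 = 00010110
01101111 XOR 01100111 = 00001000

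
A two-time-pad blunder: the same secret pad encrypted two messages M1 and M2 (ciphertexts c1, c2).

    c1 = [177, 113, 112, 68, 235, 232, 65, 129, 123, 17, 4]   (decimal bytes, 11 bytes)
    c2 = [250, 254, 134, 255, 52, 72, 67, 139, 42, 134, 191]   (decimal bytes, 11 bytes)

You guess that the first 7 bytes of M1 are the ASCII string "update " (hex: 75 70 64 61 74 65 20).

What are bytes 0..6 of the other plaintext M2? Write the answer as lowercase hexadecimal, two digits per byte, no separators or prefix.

First, c1 ⊕ c2 = (M1 ⊕ K) ⊕ (M2 ⊕ K) = M1 ⊕ M2, so the key drops out. Then M2 = (M1 ⊕ M2) ⊕ M1 over the first 7 bytes.
byte 0: (b1 xor fa) xor 75 = 4b xor 75 = 3e
byte 1: (71 xor fe) xor 70 = 8f xor 70 = ff
byte 2: (70 xor 86) xor 64 = f6 xor 64 = 92
byte 3: (44 xor ff) xor 61 = bb xor 61 = da
byte 4: (eb xor 34) xor 74 = df xor 74 = ab
byte 5: (e8 xor 48) xor 65 = a0 xor 65 = c5
byte 6: (41 xor 43) xor 20 = 02 xor 20 = 22

3eff92daabc522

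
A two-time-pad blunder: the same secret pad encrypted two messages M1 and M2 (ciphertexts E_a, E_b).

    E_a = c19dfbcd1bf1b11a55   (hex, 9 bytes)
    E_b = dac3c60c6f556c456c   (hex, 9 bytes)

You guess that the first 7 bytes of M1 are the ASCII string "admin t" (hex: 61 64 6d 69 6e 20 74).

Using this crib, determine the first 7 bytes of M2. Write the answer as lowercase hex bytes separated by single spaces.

7a 3a 50 a8 1a 84 a9

First, E_a ⊕ E_b = (M1 ⊕ K) ⊕ (M2 ⊕ K) = M1 ⊕ M2, so the key drops out. Then M2 = (M1 ⊕ M2) ⊕ M1 over the first 7 bytes.
byte 0: (c1 XOR da) XOR 61 = 1b XOR 61 = 7a
byte 1: (9d XOR c3) XOR 64 = 5e XOR 64 = 3a
byte 2: (fb XOR c6) XOR 6d = 3d XOR 6d = 50
byte 3: (cd XOR 0c) XOR 69 = c1 XOR 69 = a8
byte 4: (1b XOR 6f) XOR 6e = 74 XOR 6e = 1a
byte 5: (f1 XOR 55) XOR 20 = a4 XOR 20 = 84
byte 6: (b1 XOR 6c) XOR 74 = dd XOR 74 = a9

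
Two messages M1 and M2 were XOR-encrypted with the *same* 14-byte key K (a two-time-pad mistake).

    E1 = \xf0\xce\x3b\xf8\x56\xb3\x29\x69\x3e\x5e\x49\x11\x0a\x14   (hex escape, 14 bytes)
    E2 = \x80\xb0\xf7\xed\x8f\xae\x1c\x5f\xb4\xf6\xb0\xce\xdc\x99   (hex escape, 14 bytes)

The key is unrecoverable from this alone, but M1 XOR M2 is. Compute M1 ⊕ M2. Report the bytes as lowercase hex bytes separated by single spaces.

70 7e cc 15 d9 1d 35 36 8a a8 f9 df d6 8d

E1 ⊕ E2 = (M1 ⊕ K) ⊕ (M2 ⊕ K) = M1 ⊕ M2 — the shared key cancels under XOR.
byte 0: f0 XOR 80 = 70
byte 1: ce XOR b0 = 7e
byte 2: 3b XOR f7 = cc
byte 3: f8 XOR ed = 15
byte 4: 56 XOR 8f = d9
byte 5: b3 XOR ae = 1d
byte 6: 29 XOR 1c = 35
byte 7: 69 XOR 5f = 36
byte 8: 3e XOR b4 = 8a
byte 9: 5e XOR f6 = a8
byte 10: 49 XOR b0 = f9
byte 11: 11 XOR ce = df
byte 12: 0a XOR dc = d6
byte 13: 14 XOR 99 = 8d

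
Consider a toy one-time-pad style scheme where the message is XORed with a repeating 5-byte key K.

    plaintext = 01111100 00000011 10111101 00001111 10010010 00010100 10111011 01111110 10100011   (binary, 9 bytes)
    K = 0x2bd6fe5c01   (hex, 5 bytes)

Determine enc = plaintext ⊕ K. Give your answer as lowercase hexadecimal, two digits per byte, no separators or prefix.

The 5-byte key repeats, so the effective keystream is 2b d6 fe 5c 01 2b d6 fe 5c.
byte 0: 124 ⊕  43 =  87
byte 1:   3 ⊕ 214 = 213
byte 2: 189 ⊕ 254 =  67
byte 3:  15 ⊕  92 =  83
byte 4: 146 ⊕   1 = 147
byte 5:  20 ⊕  43 =  63
byte 6: 187 ⊕ 214 = 109
byte 7: 126 ⊕ 254 = 128
byte 8: 163 ⊕  92 = 255

57d54353933f6d80ff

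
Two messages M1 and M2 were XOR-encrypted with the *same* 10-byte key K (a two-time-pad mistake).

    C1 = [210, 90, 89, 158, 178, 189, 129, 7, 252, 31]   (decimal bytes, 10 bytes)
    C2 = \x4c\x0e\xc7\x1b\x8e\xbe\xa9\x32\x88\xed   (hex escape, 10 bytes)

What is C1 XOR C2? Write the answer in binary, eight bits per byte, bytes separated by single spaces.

10011110 01010100 10011110 10000101 00111100 00000011 00101000 00110101 01110100 11110010

C1 ⊕ C2 = (M1 ⊕ K) ⊕ (M2 ⊕ K) = M1 ⊕ M2 — the shared key cancels under XOR.
210 xor  76 = 158
 90 xor  14 =  84
 89 xor 199 = 158
158 xor  27 = 133
178 xor 142 =  60
189 xor 190 =   3
129 xor 169 =  40
  7 xor  50 =  53
252 xor 136 = 116
 31 xor 237 = 242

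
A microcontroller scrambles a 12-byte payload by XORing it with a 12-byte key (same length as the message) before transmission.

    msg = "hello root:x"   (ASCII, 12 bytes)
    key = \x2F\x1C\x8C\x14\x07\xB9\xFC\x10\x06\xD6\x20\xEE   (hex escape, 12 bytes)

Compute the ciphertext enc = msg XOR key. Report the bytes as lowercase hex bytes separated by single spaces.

68 ⊕ 2f = 47
65 ⊕ 1c = 79
6c ⊕ 8c = e0
6c ⊕ 14 = 78
6f ⊕ 07 = 68
20 ⊕ b9 = 99
72 ⊕ fc = 8e
6f ⊕ 10 = 7f
6f ⊕ 06 = 69
74 ⊕ d6 = a2
3a ⊕ 20 = 1a
78 ⊕ ee = 96

47 79 e0 78 68 99 8e 7f 69 a2 1a 96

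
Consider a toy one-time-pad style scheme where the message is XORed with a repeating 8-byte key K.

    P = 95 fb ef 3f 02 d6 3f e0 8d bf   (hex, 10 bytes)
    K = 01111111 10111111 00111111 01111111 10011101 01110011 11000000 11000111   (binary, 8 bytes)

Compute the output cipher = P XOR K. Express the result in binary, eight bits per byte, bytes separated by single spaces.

11101010 01000100 11010000 01000000 10011111 10100101 11111111 00100111 11110010 00000000

The 8-byte key repeats, so the effective keystream is 7f bf 3f 7f 9d 73 c0 c7 7f bf.
byte 0: 149 ^ 127 = 234
byte 1: 251 ^ 191 =  68
byte 2: 239 ^  63 = 208
byte 3:  63 ^ 127 =  64
byte 4:   2 ^ 157 = 159
byte 5: 214 ^ 115 = 165
byte 6:  63 ^ 192 = 255
byte 7: 224 ^ 199 =  39
byte 8: 141 ^ 127 = 242
byte 9: 191 ^ 191 =   0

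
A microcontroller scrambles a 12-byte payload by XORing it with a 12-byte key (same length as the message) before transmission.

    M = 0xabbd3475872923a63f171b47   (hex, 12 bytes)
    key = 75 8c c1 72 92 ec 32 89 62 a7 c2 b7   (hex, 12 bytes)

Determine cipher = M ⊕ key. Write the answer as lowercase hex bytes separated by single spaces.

XOR is its own inverse, so applying the key byte-wise gives the result directly.
ab ⊕ 75 = de
bd ⊕ 8c = 31
34 ⊕ c1 = f5
75 ⊕ 72 = 07
87 ⊕ 92 = 15
29 ⊕ ec = c5
23 ⊕ 32 = 11
a6 ⊕ 89 = 2f
3f ⊕ 62 = 5d
17 ⊕ a7 = b0
1b ⊕ c2 = d9
47 ⊕ b7 = f0

de 31 f5 07 15 c5 11 2f 5d b0 d9 f0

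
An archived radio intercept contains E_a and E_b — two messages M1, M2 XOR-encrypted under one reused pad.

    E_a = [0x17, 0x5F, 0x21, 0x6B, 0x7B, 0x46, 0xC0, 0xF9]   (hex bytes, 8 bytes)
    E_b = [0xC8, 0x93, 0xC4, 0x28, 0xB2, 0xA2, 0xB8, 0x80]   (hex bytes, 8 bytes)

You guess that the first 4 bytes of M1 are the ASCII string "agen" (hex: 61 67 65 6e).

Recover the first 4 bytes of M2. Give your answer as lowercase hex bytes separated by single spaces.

be ab 80 2d

First, E_a ⊕ E_b = (M1 ⊕ K) ⊕ (M2 ⊕ K) = M1 ⊕ M2, so the key drops out. Then M2 = (M1 ⊕ M2) ⊕ M1 over the first 4 bytes.
byte 0: (17 ⊕ c8) ⊕ 61 = df ⊕ 61 = be
byte 1: (5f ⊕ 93) ⊕ 67 = cc ⊕ 67 = ab
byte 2: (21 ⊕ c4) ⊕ 65 = e5 ⊕ 65 = 80
byte 3: (6b ⊕ 28) ⊕ 6e = 43 ⊕ 6e = 2d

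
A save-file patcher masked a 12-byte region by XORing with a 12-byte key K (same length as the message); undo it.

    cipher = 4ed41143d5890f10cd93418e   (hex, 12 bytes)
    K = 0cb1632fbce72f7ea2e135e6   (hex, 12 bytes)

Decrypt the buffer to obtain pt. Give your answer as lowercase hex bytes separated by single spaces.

42 65 72 6c 69 6e 20 6e 6f 72 74 68

XOR is its own inverse, so applying the key byte-wise gives the result directly.
byte 0:  78 ^  12 =  66
byte 1: 212 ^ 177 = 101
byte 2:  17 ^  99 = 114
byte 3:  67 ^  47 = 108
byte 4: 213 ^ 188 = 105
byte 5: 137 ^ 231 = 110
byte 6:  15 ^  47 =  32
byte 7:  16 ^ 126 = 110
byte 8: 205 ^ 162 = 111
byte 9: 147 ^ 225 = 114
byte 10:  65 ^  53 = 116
byte 11: 142 ^ 230 = 104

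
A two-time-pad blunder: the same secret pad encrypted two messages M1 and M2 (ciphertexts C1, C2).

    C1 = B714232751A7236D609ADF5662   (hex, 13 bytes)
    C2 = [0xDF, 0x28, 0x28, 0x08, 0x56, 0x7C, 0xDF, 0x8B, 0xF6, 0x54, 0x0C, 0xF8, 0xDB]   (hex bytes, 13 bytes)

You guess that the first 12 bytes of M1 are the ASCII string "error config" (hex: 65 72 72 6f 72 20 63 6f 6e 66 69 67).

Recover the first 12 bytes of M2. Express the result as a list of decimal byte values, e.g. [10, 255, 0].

First, C1 ⊕ C2 = (M1 ⊕ K) ⊕ (M2 ⊕ K) = M1 ⊕ M2, so the key drops out. Then M2 = (M1 ⊕ M2) ⊕ M1 over the first 12 bytes.
byte 0: (b7 ^ df) ^ 65 = 68 ^ 65 = 0d
byte 1: (14 ^ 28) ^ 72 = 3c ^ 72 = 4e
byte 2: (23 ^ 28) ^ 72 = 0b ^ 72 = 79
byte 3: (27 ^ 08) ^ 6f = 2f ^ 6f = 40
byte 4: (51 ^ 56) ^ 72 = 07 ^ 72 = 75
byte 5: (a7 ^ 7c) ^ 20 = db ^ 20 = fb
byte 6: (23 ^ df) ^ 63 = fc ^ 63 = 9f
byte 7: (6d ^ 8b) ^ 6f = e6 ^ 6f = 89
byte 8: (60 ^ f6) ^ 6e = 96 ^ 6e = f8
byte 9: (9a ^ 54) ^ 66 = ce ^ 66 = a8
byte 10: (df ^ 0c) ^ 69 = d3 ^ 69 = ba
byte 11: (56 ^ f8) ^ 67 = ae ^ 67 = c9

[13, 78, 121, 64, 117, 251, 159, 137, 248, 168, 186, 201]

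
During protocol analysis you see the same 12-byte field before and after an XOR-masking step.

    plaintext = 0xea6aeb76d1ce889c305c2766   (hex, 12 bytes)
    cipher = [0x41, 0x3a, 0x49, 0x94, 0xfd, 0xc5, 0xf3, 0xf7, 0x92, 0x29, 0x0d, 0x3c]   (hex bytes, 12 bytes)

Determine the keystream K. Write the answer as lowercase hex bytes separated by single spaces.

Since cipher = plaintext ⊕ K, XORing both sides with plaintext gives K = plaintext ⊕ cipher.
ea XOR 41 = ab
6a XOR 3a = 50
eb XOR 49 = a2
76 XOR 94 = e2
d1 XOR fd = 2c
ce XOR c5 = 0b
88 XOR f3 = 7b
9c XOR f7 = 6b
30 XOR 92 = a2
5c XOR 29 = 75
27 XOR 0d = 2a
66 XOR 3c = 5a

ab 50 a2 e2 2c 0b 7b 6b a2 75 2a 5a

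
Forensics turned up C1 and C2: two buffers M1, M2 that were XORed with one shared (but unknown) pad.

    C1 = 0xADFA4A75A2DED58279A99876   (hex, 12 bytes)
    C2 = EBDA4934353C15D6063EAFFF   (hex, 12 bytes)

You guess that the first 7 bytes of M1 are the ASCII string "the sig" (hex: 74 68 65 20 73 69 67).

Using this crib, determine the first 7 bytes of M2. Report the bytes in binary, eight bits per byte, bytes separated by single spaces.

First, C1 ⊕ C2 = (M1 ⊕ K) ⊕ (M2 ⊕ K) = M1 ⊕ M2, so the key drops out. Then M2 = (M1 ⊕ M2) ⊕ M1 over the first 7 bytes.
byte 0: (ad ^ eb) ^ 74 = 46 ^ 74 = 32
byte 1: (fa ^ da) ^ 68 = 20 ^ 68 = 48
byte 2: (4a ^ 49) ^ 65 = 03 ^ 65 = 66
byte 3: (75 ^ 34) ^ 20 = 41 ^ 20 = 61
byte 4: (a2 ^ 35) ^ 73 = 97 ^ 73 = e4
byte 5: (de ^ 3c) ^ 69 = e2 ^ 69 = 8b
byte 6: (d5 ^ 15) ^ 67 = c0 ^ 67 = a7

00110010 01001000 01100110 01100001 11100100 10001011 10100111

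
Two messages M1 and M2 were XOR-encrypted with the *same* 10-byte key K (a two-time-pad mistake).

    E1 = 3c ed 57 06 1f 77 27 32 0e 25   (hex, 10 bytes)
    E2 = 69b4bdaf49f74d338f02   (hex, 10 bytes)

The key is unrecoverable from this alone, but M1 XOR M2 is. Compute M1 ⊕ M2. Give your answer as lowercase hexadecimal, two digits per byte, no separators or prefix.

5559eaa956806a018127

E1 ⊕ E2 = (M1 ⊕ K) ⊕ (M2 ⊕ K) = M1 ⊕ M2 — the shared key cancels under XOR.
byte 0:  60 xor 105 =  85
byte 1: 237 xor 180 =  89
byte 2:  87 xor 189 = 234
byte 3:   6 xor 175 = 169
byte 4:  31 xor  73 =  86
byte 5: 119 xor 247 = 128
byte 6:  39 xor  77 = 106
byte 7:  50 xor  51 =   1
byte 8:  14 xor 143 = 129
byte 9:  37 xor   2 =  39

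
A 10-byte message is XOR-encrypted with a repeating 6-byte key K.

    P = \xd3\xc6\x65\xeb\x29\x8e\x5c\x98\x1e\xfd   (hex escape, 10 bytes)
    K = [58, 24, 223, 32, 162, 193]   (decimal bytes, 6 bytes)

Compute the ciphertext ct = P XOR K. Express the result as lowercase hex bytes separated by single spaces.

e9 de ba cb 8b 4f 66 80 c1 dd

The 6-byte key repeats, so the effective keystream is 3a 18 df 20 a2 c1 3a 18 df 20.
byte 0: 211 xor  58 = 233
byte 1: 198 xor  24 = 222
byte 2: 101 xor 223 = 186
byte 3: 235 xor  32 = 203
byte 4:  41 xor 162 = 139
byte 5: 142 xor 193 =  79
byte 6:  92 xor  58 = 102
byte 7: 152 xor  24 = 128
byte 8:  30 xor 223 = 193
byte 9: 253 xor  32 = 221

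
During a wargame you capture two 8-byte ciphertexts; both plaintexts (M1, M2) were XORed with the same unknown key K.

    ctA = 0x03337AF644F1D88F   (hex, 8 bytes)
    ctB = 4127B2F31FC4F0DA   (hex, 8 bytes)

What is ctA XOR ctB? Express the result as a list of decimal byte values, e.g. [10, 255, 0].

[66, 20, 200, 5, 91, 53, 40, 85]

ctA ⊕ ctB = (M1 ⊕ K) ⊕ (M2 ⊕ K) = M1 ⊕ M2 — the shared key cancels under XOR.
byte 0: 03 XOR 41 = 42
byte 1: 33 XOR 27 = 14
byte 2: 7a XOR b2 = c8
byte 3: f6 XOR f3 = 05
byte 4: 44 XOR 1f = 5b
byte 5: f1 XOR c4 = 35
byte 6: d8 XOR f0 = 28
byte 7: 8f XOR da = 55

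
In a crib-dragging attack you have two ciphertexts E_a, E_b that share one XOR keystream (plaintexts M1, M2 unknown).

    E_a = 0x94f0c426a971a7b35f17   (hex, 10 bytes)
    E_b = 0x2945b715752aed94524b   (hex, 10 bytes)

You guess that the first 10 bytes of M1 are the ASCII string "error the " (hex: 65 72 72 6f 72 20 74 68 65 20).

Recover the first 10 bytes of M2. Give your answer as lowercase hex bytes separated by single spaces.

d8 c7 01 5c ae 7b 3e 4f 68 7c

First, E_a ⊕ E_b = (M1 ⊕ K) ⊕ (M2 ⊕ K) = M1 ⊕ M2, so the key drops out. Then M2 = (M1 ⊕ M2) ⊕ M1 over the first 10 bytes.
byte 0: (94 XOR 29) XOR 65 = bd XOR 65 = d8
byte 1: (f0 XOR 45) XOR 72 = b5 XOR 72 = c7
byte 2: (c4 XOR b7) XOR 72 = 73 XOR 72 = 01
byte 3: (26 XOR 15) XOR 6f = 33 XOR 6f = 5c
byte 4: (a9 XOR 75) XOR 72 = dc XOR 72 = ae
byte 5: (71 XOR 2a) XOR 20 = 5b XOR 20 = 7b
byte 6: (a7 XOR ed) XOR 74 = 4a XOR 74 = 3e
byte 7: (b3 XOR 94) XOR 68 = 27 XOR 68 = 4f
byte 8: (5f XOR 52) XOR 65 = 0d XOR 65 = 68
byte 9: (17 XOR 4b) XOR 20 = 5c XOR 20 = 7c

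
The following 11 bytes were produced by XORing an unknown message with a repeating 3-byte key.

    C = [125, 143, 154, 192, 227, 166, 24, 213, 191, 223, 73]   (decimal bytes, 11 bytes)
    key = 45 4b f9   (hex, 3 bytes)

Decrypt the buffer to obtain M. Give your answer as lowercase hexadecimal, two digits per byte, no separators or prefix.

The 3-byte key repeats, so the effective keystream is 45 4b f9 45 4b f9 45 4b f9 45 4b.
byte 0: 7d XOR 45 = 38
byte 1: 8f XOR 4b = c4
byte 2: 9a XOR f9 = 63
byte 3: c0 XOR 45 = 85
byte 4: e3 XOR 4b = a8
byte 5: a6 XOR f9 = 5f
byte 6: 18 XOR 45 = 5d
byte 7: d5 XOR 4b = 9e
byte 8: bf XOR f9 = 46
byte 9: df XOR 45 = 9a
byte 10: 49 XOR 4b = 02

38c46385a85f5d9e469a02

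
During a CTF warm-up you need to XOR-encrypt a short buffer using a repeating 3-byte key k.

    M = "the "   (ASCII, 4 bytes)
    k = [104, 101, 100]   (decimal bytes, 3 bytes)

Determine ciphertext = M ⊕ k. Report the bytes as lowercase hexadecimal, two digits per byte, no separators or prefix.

1c0d0148

The 3-byte key repeats, so the effective keystream is 68 65 64 68.
byte 0: 116 ^ 104 =  28
byte 1: 104 ^ 101 =  13
byte 2: 101 ^ 100 =   1
byte 3:  32 ^ 104 =  72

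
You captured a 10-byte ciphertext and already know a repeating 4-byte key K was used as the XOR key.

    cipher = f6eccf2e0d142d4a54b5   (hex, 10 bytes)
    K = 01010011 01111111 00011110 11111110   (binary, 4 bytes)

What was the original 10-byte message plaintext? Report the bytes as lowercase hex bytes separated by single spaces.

a5 93 d1 d0 5e 6b 33 b4 07 ca

The 4-byte key repeats, so the effective keystream is 53 7f 1e fe 53 7f 1e fe 53 7f.
byte 0: f6 ^ 53 = a5
byte 1: ec ^ 7f = 93
byte 2: cf ^ 1e = d1
byte 3: 2e ^ fe = d0
byte 4: 0d ^ 53 = 5e
byte 5: 14 ^ 7f = 6b
byte 6: 2d ^ 1e = 33
byte 7: 4a ^ fe = b4
byte 8: 54 ^ 53 = 07
byte 9: b5 ^ 7f = ca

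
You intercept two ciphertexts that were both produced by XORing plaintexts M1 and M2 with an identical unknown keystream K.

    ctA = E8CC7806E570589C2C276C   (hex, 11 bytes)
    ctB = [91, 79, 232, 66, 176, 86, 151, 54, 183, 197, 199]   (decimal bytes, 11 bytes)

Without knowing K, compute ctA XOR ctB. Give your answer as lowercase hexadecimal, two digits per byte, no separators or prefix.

b38390445526cfaa9be2ab

ctA ⊕ ctB = (M1 ⊕ K) ⊕ (M2 ⊕ K) = M1 ⊕ M2 — the shared key cancels under XOR.
byte 0: 232 xor  91 = 179
byte 1: 204 xor  79 = 131
byte 2: 120 xor 232 = 144
byte 3:   6 xor  66 =  68
byte 4: 229 xor 176 =  85
byte 5: 112 xor  86 =  38
byte 6:  88 xor 151 = 207
byte 7: 156 xor  54 = 170
byte 8:  44 xor 183 = 155
byte 9:  39 xor 197 = 226
byte 10: 108 xor 199 = 171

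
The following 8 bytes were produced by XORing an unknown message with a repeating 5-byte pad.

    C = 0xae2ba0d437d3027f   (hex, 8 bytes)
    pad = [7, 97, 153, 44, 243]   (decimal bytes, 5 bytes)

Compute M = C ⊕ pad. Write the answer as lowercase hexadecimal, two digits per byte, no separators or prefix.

The 5-byte key repeats, so the effective keystream is 07 61 99 2c f3 07 61 99.
byte 0: 10101110 ^ 00000111 = 10101001
byte 1: 00101011 ^ 01100001 = 01001010
byte 2: 10100000 ^ 10011001 = 00111001
byte 3: 11010100 ^ 00101100 = 11111000
byte 4: 00110111 ^ 11110011 = 11000100
byte 5: 11010011 ^ 00000111 = 11010100
byte 6: 00000010 ^ 01100001 = 01100011
byte 7: 01111111 ^ 10011001 = 11100110

a94a39f8c4d463e6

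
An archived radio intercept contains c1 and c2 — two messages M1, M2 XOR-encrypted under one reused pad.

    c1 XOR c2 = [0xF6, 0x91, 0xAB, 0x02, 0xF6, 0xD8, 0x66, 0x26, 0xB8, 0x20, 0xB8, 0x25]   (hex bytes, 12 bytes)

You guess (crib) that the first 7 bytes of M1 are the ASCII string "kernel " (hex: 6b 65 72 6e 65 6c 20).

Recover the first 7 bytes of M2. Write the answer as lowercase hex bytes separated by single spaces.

9d f4 d9 6c 93 b4 46

Since c1 ⊕ c2 = M1 ⊕ M2, XORing with the guessed M1 bytes yields the corresponding M2 bytes: M2 = (c1 ⊕ c2) ⊕ M1.
byte 0: f6 xor 6b = 9d
byte 1: 91 xor 65 = f4
byte 2: ab xor 72 = d9
byte 3: 02 xor 6e = 6c
byte 4: f6 xor 65 = 93
byte 5: d8 xor 6c = b4
byte 6: 66 xor 20 = 46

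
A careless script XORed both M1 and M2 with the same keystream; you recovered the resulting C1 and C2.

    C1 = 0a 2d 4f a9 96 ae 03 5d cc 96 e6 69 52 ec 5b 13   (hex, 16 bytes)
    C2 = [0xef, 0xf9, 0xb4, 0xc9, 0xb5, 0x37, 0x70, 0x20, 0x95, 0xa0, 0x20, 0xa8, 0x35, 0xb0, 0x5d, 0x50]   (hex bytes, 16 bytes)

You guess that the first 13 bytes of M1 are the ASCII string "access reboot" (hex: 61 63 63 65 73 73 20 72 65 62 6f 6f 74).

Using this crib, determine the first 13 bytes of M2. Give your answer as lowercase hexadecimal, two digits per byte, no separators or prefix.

84b7980550ea530f3c54a9ae13

First, C1 ⊕ C2 = (M1 ⊕ K) ⊕ (M2 ⊕ K) = M1 ⊕ M2, so the key drops out. Then M2 = (M1 ⊕ M2) ⊕ M1 over the first 13 bytes.
byte 0: (0a XOR ef) XOR 61 = e5 XOR 61 = 84
byte 1: (2d XOR f9) XOR 63 = d4 XOR 63 = b7
byte 2: (4f XOR b4) XOR 63 = fb XOR 63 = 98
byte 3: (a9 XOR c9) XOR 65 = 60 XOR 65 = 05
byte 4: (96 XOR b5) XOR 73 = 23 XOR 73 = 50
byte 5: (ae XOR 37) XOR 73 = 99 XOR 73 = ea
byte 6: (03 XOR 70) XOR 20 = 73 XOR 20 = 53
byte 7: (5d XOR 20) XOR 72 = 7d XOR 72 = 0f
byte 8: (cc XOR 95) XOR 65 = 59 XOR 65 = 3c
byte 9: (96 XOR a0) XOR 62 = 36 XOR 62 = 54
byte 10: (e6 XOR 20) XOR 6f = c6 XOR 6f = a9
byte 11: (69 XOR a8) XOR 6f = c1 XOR 6f = ae
byte 12: (52 XOR 35) XOR 74 = 67 XOR 74 = 13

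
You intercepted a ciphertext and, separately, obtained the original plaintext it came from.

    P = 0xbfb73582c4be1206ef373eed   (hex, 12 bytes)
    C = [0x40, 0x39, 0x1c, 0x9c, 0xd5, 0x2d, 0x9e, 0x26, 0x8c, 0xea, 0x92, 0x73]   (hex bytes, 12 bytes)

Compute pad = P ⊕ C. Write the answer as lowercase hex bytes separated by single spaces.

Since C = P ⊕ pad, XORing both sides with P gives pad = P ⊕ C.
byte 0: bf XOR 40 = ff
byte 1: b7 XOR 39 = 8e
byte 2: 35 XOR 1c = 29
byte 3: 82 XOR 9c = 1e
byte 4: c4 XOR d5 = 11
byte 5: be XOR 2d = 93
byte 6: 12 XOR 9e = 8c
byte 7: 06 XOR 26 = 20
byte 8: ef XOR 8c = 63
byte 9: 37 XOR ea = dd
byte 10: 3e XOR 92 = ac
byte 11: ed XOR 73 = 9e

ff 8e 29 1e 11 93 8c 20 63 dd ac 9e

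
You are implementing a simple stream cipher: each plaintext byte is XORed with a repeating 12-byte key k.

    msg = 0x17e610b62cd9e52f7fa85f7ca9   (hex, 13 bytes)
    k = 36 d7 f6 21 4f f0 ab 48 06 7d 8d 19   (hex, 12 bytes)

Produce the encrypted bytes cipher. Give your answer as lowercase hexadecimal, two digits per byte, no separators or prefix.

2131e69763294e6779d5d2659f

The 12-byte key repeats, so the effective keystream is 36 d7 f6 21 4f f0 ab 48 06 7d 8d 19 36.
byte 0: 17 ⊕ 36 = 21
byte 1: e6 ⊕ d7 = 31
byte 2: 10 ⊕ f6 = e6
byte 3: b6 ⊕ 21 = 97
byte 4: 2c ⊕ 4f = 63
byte 5: d9 ⊕ f0 = 29
byte 6: e5 ⊕ ab = 4e
byte 7: 2f ⊕ 48 = 67
byte 8: 7f ⊕ 06 = 79
byte 9: a8 ⊕ 7d = d5
byte 10: 5f ⊕ 8d = d2
byte 11: 7c ⊕ 19 = 65
byte 12: a9 ⊕ 36 = 9f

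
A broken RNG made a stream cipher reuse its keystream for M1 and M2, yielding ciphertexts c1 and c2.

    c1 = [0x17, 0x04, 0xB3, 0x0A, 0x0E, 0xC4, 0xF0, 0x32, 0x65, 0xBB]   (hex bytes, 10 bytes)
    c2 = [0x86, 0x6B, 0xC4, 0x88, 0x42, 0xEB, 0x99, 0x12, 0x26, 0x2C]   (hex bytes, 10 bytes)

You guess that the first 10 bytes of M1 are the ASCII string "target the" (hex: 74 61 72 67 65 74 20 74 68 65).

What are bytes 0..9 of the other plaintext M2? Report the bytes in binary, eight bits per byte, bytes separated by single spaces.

First, c1 ⊕ c2 = (M1 ⊕ K) ⊕ (M2 ⊕ K) = M1 ⊕ M2, so the key drops out. Then M2 = (M1 ⊕ M2) ⊕ M1 over the first 10 bytes.
byte 0: (17 XOR 86) XOR 74 = 91 XOR 74 = e5
byte 1: (04 XOR 6b) XOR 61 = 6f XOR 61 = 0e
byte 2: (b3 XOR c4) XOR 72 = 77 XOR 72 = 05
byte 3: (0a XOR 88) XOR 67 = 82 XOR 67 = e5
byte 4: (0e XOR 42) XOR 65 = 4c XOR 65 = 29
byte 5: (c4 XOR eb) XOR 74 = 2f XOR 74 = 5b
byte 6: (f0 XOR 99) XOR 20 = 69 XOR 20 = 49
byte 7: (32 XOR 12) XOR 74 = 20 XOR 74 = 54
byte 8: (65 XOR 26) XOR 68 = 43 XOR 68 = 2b
byte 9: (bb XOR 2c) XOR 65 = 97 XOR 65 = f2

11100101 00001110 00000101 11100101 00101001 01011011 01001001 01010100 00101011 11110010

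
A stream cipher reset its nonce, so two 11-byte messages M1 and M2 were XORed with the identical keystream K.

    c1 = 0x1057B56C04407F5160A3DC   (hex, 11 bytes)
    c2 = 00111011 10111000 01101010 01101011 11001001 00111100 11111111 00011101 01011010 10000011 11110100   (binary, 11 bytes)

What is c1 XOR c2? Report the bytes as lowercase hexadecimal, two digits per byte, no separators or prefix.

2befdf07cd7c804c3a2028

c1 ⊕ c2 = (M1 ⊕ K) ⊕ (M2 ⊕ K) = M1 ⊕ M2 — the shared key cancels under XOR.
byte 0: 00010000 xor 00111011 = 00101011
byte 1: 01010111 xor 10111000 = 11101111
byte 2: 10110101 xor 01101010 = 11011111
byte 3: 01101100 xor 01101011 = 00000111
byte 4: 00000100 xor 11001001 = 11001101
byte 5: 01000000 xor 00111100 = 01111100
byte 6: 01111111 xor 11111111 = 10000000
byte 7: 01010001 xor 00011101 = 01001100
byte 8: 01100000 xor 01011010 = 00111010
byte 9: 10100011 xor 10000011 = 00100000
byte 10: 11011100 xor 11110100 = 00101000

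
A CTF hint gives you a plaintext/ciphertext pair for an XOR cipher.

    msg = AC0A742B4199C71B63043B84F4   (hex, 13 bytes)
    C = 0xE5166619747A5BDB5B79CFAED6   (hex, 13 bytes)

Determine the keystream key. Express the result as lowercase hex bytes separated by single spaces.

Since C = msg ⊕ key, XORing both sides with msg gives key = msg ⊕ C.
ac xor e5 = 49
0a xor 16 = 1c
74 xor 66 = 12
2b xor 19 = 32
41 xor 74 = 35
99 xor 7a = e3
c7 xor 5b = 9c
1b xor db = c0
63 xor 5b = 38
04 xor 79 = 7d
3b xor cf = f4
84 xor ae = 2a
f4 xor d6 = 22

49 1c 12 32 35 e3 9c c0 38 7d f4 2a 22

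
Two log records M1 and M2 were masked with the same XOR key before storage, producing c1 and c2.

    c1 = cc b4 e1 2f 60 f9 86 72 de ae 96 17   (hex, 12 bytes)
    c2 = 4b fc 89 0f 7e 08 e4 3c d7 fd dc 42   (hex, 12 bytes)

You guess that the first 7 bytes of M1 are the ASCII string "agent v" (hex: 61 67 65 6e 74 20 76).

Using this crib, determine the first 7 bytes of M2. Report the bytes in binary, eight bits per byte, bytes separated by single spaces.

11100110 00101111 00001101 01001110 01101010 11010001 00010100

First, c1 ⊕ c2 = (M1 ⊕ K) ⊕ (M2 ⊕ K) = M1 ⊕ M2, so the key drops out. Then M2 = (M1 ⊕ M2) ⊕ M1 over the first 7 bytes.
byte 0: (cc ⊕ 4b) ⊕ 61 = 87 ⊕ 61 = e6
byte 1: (b4 ⊕ fc) ⊕ 67 = 48 ⊕ 67 = 2f
byte 2: (e1 ⊕ 89) ⊕ 65 = 68 ⊕ 65 = 0d
byte 3: (2f ⊕ 0f) ⊕ 6e = 20 ⊕ 6e = 4e
byte 4: (60 ⊕ 7e) ⊕ 74 = 1e ⊕ 74 = 6a
byte 5: (f9 ⊕ 08) ⊕ 20 = f1 ⊕ 20 = d1
byte 6: (86 ⊕ e4) ⊕ 76 = 62 ⊕ 76 = 14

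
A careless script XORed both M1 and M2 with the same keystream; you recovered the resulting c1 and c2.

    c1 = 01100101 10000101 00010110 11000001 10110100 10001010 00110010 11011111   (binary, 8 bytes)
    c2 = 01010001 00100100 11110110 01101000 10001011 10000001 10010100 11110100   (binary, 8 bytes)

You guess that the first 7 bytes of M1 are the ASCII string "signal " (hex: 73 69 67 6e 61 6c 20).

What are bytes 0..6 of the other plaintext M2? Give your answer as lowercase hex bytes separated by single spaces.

47 c8 87 c7 5e 67 86

First, c1 ⊕ c2 = (M1 ⊕ K) ⊕ (M2 ⊕ K) = M1 ⊕ M2, so the key drops out. Then M2 = (M1 ⊕ M2) ⊕ M1 over the first 7 bytes.
byte 0: (65 ⊕ 51) ⊕ 73 = 34 ⊕ 73 = 47
byte 1: (85 ⊕ 24) ⊕ 69 = a1 ⊕ 69 = c8
byte 2: (16 ⊕ f6) ⊕ 67 = e0 ⊕ 67 = 87
byte 3: (c1 ⊕ 68) ⊕ 6e = a9 ⊕ 6e = c7
byte 4: (b4 ⊕ 8b) ⊕ 61 = 3f ⊕ 61 = 5e
byte 5: (8a ⊕ 81) ⊕ 6c = 0b ⊕ 6c = 67
byte 6: (32 ⊕ 94) ⊕ 20 = a6 ⊕ 20 = 86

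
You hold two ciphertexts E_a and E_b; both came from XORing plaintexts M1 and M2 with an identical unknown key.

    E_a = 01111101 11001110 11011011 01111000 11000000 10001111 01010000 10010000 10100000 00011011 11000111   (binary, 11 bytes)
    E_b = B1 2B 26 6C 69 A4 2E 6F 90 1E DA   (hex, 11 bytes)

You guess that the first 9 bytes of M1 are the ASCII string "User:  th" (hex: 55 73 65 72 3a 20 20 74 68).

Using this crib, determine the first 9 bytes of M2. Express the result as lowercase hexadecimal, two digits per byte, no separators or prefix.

First, E_a ⊕ E_b = (M1 ⊕ K) ⊕ (M2 ⊕ K) = M1 ⊕ M2, so the key drops out. Then M2 = (M1 ⊕ M2) ⊕ M1 over the first 9 bytes.
byte 0: (7d XOR b1) XOR 55 = cc XOR 55 = 99
byte 1: (ce XOR 2b) XOR 73 = e5 XOR 73 = 96
byte 2: (db XOR 26) XOR 65 = fd XOR 65 = 98
byte 3: (78 XOR 6c) XOR 72 = 14 XOR 72 = 66
byte 4: (c0 XOR 69) XOR 3a = a9 XOR 3a = 93
byte 5: (8f XOR a4) XOR 20 = 2b XOR 20 = 0b
byte 6: (50 XOR 2e) XOR 20 = 7e XOR 20 = 5e
byte 7: (90 XOR 6f) XOR 74 = ff XOR 74 = 8b
byte 8: (a0 XOR 90) XOR 68 = 30 XOR 68 = 58

99969866930b5e8b58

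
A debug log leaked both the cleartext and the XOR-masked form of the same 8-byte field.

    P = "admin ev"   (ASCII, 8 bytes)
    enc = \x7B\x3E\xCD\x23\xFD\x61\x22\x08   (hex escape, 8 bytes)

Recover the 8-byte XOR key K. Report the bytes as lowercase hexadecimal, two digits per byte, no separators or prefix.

1a5aa04a9341477e

Since enc = P ⊕ K, XORing both sides with P gives K = P ⊕ enc.
 97 ^ 123 =  26
100 ^  62 =  90
109 ^ 205 = 160
105 ^  35 =  74
110 ^ 253 = 147
 32 ^  97 =  65
101 ^  34 =  71
118 ^   8 = 126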